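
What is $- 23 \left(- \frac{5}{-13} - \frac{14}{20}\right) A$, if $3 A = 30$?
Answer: $\frac{943}{13} \approx 72.538$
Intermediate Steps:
$A = 10$ ($A = \frac{1}{3} \cdot 30 = 10$)
$- 23 \left(- \frac{5}{-13} - \frac{14}{20}\right) A = - 23 \left(- \frac{5}{-13} - \frac{14}{20}\right) 10 = - 23 \left(\left(-5\right) \left(- \frac{1}{13}\right) - \frac{7}{10}\right) 10 = - 23 \left(\frac{5}{13} - \frac{7}{10}\right) 10 = \left(-23\right) \left(- \frac{41}{130}\right) 10 = \frac{943}{130} \cdot 10 = \frac{943}{13}$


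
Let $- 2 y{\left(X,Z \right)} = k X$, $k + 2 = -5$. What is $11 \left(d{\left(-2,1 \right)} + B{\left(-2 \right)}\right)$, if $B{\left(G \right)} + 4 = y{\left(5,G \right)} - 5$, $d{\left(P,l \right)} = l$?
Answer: $\frac{209}{2} \approx 104.5$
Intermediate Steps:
$k = -7$ ($k = -2 - 5 = -7$)
$y{\left(X,Z \right)} = \frac{7 X}{2}$ ($y{\left(X,Z \right)} = - \frac{\left(-7\right) X}{2} = \frac{7 X}{2}$)
$B{\left(G \right)} = \frac{17}{2}$ ($B{\left(G \right)} = -4 + \left(\frac{7}{2} \cdot 5 - 5\right) = -4 + \left(\frac{35}{2} - 5\right) = -4 + \frac{25}{2} = \frac{17}{2}$)
$11 \left(d{\left(-2,1 \right)} + B{\left(-2 \right)}\right) = 11 \left(1 + \frac{17}{2}\right) = 11 \cdot \frac{19}{2} = \frac{209}{2}$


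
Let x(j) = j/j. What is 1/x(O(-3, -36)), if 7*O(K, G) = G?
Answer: 1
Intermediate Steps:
O(K, G) = G/7
x(j) = 1
1/x(O(-3, -36)) = 1/1 = 1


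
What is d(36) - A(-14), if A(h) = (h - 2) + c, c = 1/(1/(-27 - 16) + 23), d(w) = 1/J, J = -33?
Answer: 519257/32604 ≈ 15.926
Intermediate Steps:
d(w) = -1/33 (d(w) = 1/(-33) = -1/33)
c = 43/988 (c = 1/(1/(-43) + 23) = 1/(-1/43 + 23) = 1/(988/43) = 43/988 ≈ 0.043522)
A(h) = -1933/988 + h (A(h) = (h - 2) + 43/988 = (-2 + h) + 43/988 = -1933/988 + h)
d(36) - A(-14) = -1/33 - (-1933/988 - 14) = -1/33 - 1*(-15765/988) = -1/33 + 15765/988 = 519257/32604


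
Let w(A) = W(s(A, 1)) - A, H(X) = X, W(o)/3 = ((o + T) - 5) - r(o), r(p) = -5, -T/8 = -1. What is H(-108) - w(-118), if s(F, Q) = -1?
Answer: -247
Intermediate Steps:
T = 8 (T = -8*(-1) = 8)
W(o) = 24 + 3*o (W(o) = 3*(((o + 8) - 5) - 1*(-5)) = 3*(((8 + o) - 5) + 5) = 3*((3 + o) + 5) = 3*(8 + o) = 24 + 3*o)
w(A) = 21 - A (w(A) = (24 + 3*(-1)) - A = (24 - 3) - A = 21 - A)
H(-108) - w(-118) = -108 - (21 - 1*(-118)) = -108 - (21 + 118) = -108 - 1*139 = -108 - 139 = -247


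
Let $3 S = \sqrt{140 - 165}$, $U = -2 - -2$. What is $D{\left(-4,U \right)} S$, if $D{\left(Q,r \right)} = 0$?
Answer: $0$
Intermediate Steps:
$U = 0$ ($U = -2 + 2 = 0$)
$S = \frac{5 i}{3}$ ($S = \frac{\sqrt{140 - 165}}{3} = \frac{\sqrt{-25}}{3} = \frac{5 i}{3} \approx 1.6667 i$)
$D{\left(-4,U \right)} S = 0 \frac{5 i}{3} = 0$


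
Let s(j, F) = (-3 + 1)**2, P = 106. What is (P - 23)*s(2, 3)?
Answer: 332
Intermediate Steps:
s(j, F) = 4 (s(j, F) = (-2)**2 = 4)
(P - 23)*s(2, 3) = (106 - 23)*4 = 83*4 = 332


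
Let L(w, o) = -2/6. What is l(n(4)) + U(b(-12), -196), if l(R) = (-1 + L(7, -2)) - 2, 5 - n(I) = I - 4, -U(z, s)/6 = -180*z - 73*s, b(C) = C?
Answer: -296434/3 ≈ -98811.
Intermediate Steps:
L(w, o) = -1/3 (L(w, o) = -2*1/6 = -1/3)
U(z, s) = 438*s + 1080*z (U(z, s) = -6*(-180*z - 73*s) = 438*s + 1080*z)
n(I) = 9 - I (n(I) = 5 - (I - 4) = 5 - (-4 + I) = 5 + (4 - I) = 9 - I)
l(R) = -10/3 (l(R) = (-1 - 1/3) - 2 = -4/3 - 2 = -10/3)
l(n(4)) + U(b(-12), -196) = -10/3 + (438*(-196) + 1080*(-12)) = -10/3 + (-85848 - 12960) = -10/3 - 98808 = -296434/3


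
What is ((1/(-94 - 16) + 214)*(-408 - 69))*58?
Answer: -325614987/55 ≈ -5.9203e+6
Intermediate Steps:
((1/(-94 - 16) + 214)*(-408 - 69))*58 = ((1/(-110) + 214)*(-477))*58 = ((-1/110 + 214)*(-477))*58 = ((23539/110)*(-477))*58 = -11228103/110*58 = -325614987/55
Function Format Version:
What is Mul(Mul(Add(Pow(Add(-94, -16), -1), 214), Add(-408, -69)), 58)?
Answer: Rational(-325614987, 55) ≈ -5.9203e+6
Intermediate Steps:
Mul(Mul(Add(Pow(Add(-94, -16), -1), 214), Add(-408, -69)), 58) = Mul(Mul(Add(Pow(-110, -1), 214), -477), 58) = Mul(Mul(Add(Rational(-1, 110), 214), -477), 58) = Mul(Mul(Rational(23539, 110), -477), 58) = Mul(Rational(-11228103, 110), 58) = Rational(-325614987, 55)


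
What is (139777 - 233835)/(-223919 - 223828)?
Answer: 94058/447747 ≈ 0.21007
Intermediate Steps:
(139777 - 233835)/(-223919 - 223828) = -94058/(-447747) = -94058*(-1/447747) = 94058/447747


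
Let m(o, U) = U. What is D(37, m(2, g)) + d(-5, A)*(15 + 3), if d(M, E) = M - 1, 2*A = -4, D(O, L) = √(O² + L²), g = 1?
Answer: -108 + √1370 ≈ -70.986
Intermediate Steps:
D(O, L) = √(L² + O²)
A = -2 (A = (½)*(-4) = -2)
d(M, E) = -1 + M
D(37, m(2, g)) + d(-5, A)*(15 + 3) = √(1² + 37²) + (-1 - 5)*(15 + 3) = √(1 + 1369) - 6*18 = √1370 - 108 = -108 + √1370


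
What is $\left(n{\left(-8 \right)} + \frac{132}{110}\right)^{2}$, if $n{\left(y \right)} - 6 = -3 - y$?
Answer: $\frac{3721}{25} \approx 148.84$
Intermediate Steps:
$n{\left(y \right)} = 3 - y$ ($n{\left(y \right)} = 6 - \left(3 + y\right) = 3 - y$)
$\left(n{\left(-8 \right)} + \frac{132}{110}\right)^{2} = \left(\left(3 - -8\right) + \frac{132}{110}\right)^{2} = \left(\left(3 + 8\right) + 132 \cdot \frac{1}{110}\right)^{2} = \left(11 + \frac{6}{5}\right)^{2} = \left(\frac{61}{5}\right)^{2} = \frac{3721}{25}$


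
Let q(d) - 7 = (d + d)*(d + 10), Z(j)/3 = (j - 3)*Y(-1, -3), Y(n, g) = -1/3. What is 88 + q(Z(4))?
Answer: 77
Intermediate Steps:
Y(n, g) = -⅓ (Y(n, g) = -1*⅓ = -⅓)
Z(j) = 3 - j (Z(j) = 3*((j - 3)*(-⅓)) = 3*((-3 + j)*(-⅓)) = 3*(1 - j/3) = 3 - j)
q(d) = 7 + 2*d*(10 + d) (q(d) = 7 + (d + d)*(d + 10) = 7 + (2*d)*(10 + d) = 7 + 2*d*(10 + d))
88 + q(Z(4)) = 88 + (7 + 2*(3 - 1*4)² + 20*(3 - 1*4)) = 88 + (7 + 2*(3 - 4)² + 20*(3 - 4)) = 88 + (7 + 2*(-1)² + 20*(-1)) = 88 + (7 + 2*1 - 20) = 88 + (7 + 2 - 20) = 88 - 11 = 77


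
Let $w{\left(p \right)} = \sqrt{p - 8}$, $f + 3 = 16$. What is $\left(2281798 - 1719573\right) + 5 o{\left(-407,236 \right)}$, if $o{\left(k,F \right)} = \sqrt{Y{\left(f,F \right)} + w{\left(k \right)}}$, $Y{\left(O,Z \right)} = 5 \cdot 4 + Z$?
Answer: $562225 + 5 \sqrt{256 + i \sqrt{415}} \approx 5.6231 \cdot 10^{5} + 3.1805 i$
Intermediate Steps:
$f = 13$ ($f = -3 + 16 = 13$)
$w{\left(p \right)} = \sqrt{-8 + p}$
$Y{\left(O,Z \right)} = 20 + Z$
$o{\left(k,F \right)} = \sqrt{20 + F + \sqrt{-8 + k}}$ ($o{\left(k,F \right)} = \sqrt{\left(20 + F\right) + \sqrt{-8 + k}} = \sqrt{20 + F + \sqrt{-8 + k}}$)
$\left(2281798 - 1719573\right) + 5 o{\left(-407,236 \right)} = \left(2281798 - 1719573\right) + 5 \sqrt{20 + 236 + \sqrt{-8 - 407}} = 562225 + 5 \sqrt{20 + 236 + \sqrt{-415}} = 562225 + 5 \sqrt{20 + 236 + i \sqrt{415}} = 562225 + 5 \sqrt{256 + i \sqrt{415}}$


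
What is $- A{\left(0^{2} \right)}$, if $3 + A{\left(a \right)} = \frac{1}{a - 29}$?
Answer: $\frac{88}{29} \approx 3.0345$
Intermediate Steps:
$A{\left(a \right)} = -3 + \frac{1}{-29 + a}$ ($A{\left(a \right)} = -3 + \frac{1}{a - 29} = -3 + \frac{1}{-29 + a}$)
$- A{\left(0^{2} \right)} = - \frac{88 - 3 \cdot 0^{2}}{-29 + 0^{2}} = - \frac{88 - 0}{-29 + 0} = - \frac{88 + 0}{-29} = - \frac{\left(-1\right) 88}{29} = \left(-1\right) \left(- \frac{88}{29}\right) = \frac{88}{29}$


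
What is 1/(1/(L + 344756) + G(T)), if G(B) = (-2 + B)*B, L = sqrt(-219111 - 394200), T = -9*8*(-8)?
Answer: 39297080203071284/12992557845174224808961 + I*sqrt(613311)/12992557845174224808961 ≈ 3.0246e-6 + 6.0276e-20*I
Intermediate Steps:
T = 576 (T = -72*(-8) = 576)
L = I*sqrt(613311) (L = sqrt(-613311) = I*sqrt(613311) ≈ 783.14*I)
G(B) = B*(-2 + B)
1/(1/(L + 344756) + G(T)) = 1/(1/(I*sqrt(613311) + 344756) + 576*(-2 + 576)) = 1/(1/(344756 + I*sqrt(613311)) + 576*574) = 1/(1/(344756 + I*sqrt(613311)) + 330624) = 1/(330624 + 1/(344756 + I*sqrt(613311)))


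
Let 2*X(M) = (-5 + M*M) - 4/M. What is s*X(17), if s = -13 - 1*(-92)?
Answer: 190548/17 ≈ 11209.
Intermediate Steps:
X(M) = -5/2 + M²/2 - 2/M (X(M) = ((-5 + M*M) - 4/M)/2 = ((-5 + M²) - 4/M)/2 = (-5 + M² - 4/M)/2 = -5/2 + M²/2 - 2/M)
s = 79 (s = -13 + 92 = 79)
s*X(17) = 79*((½)*(-4 + 17*(-5 + 17²))/17) = 79*((½)*(1/17)*(-4 + 17*(-5 + 289))) = 79*((½)*(1/17)*(-4 + 17*284)) = 79*((½)*(1/17)*(-4 + 4828)) = 79*((½)*(1/17)*4824) = 79*(2412/17) = 190548/17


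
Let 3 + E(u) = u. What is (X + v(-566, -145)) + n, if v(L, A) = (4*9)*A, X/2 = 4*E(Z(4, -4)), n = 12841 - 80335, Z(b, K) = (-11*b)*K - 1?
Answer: -71338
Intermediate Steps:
Z(b, K) = -1 - 11*K*b (Z(b, K) = -11*K*b - 1 = -1 - 11*K*b)
E(u) = -3 + u
n = -67494
X = 1376 (X = 2*(4*(-3 + (-1 - 11*(-4)*4))) = 2*(4*(-3 + (-1 + 176))) = 2*(4*(-3 + 175)) = 2*(4*172) = 2*688 = 1376)
v(L, A) = 36*A
(X + v(-566, -145)) + n = (1376 + 36*(-145)) - 67494 = (1376 - 5220) - 67494 = -3844 - 67494 = -71338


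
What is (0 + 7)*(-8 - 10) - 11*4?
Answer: -170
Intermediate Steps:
(0 + 7)*(-8 - 10) - 11*4 = 7*(-18) - 44 = -126 - 44 = -170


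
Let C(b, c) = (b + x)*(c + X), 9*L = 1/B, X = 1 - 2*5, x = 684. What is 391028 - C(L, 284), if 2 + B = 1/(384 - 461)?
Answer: 56621147/279 ≈ 2.0294e+5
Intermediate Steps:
B = -155/77 (B = -2 + 1/(384 - 461) = -2 + 1/(-77) = -2 - 1/77 = -155/77 ≈ -2.0130)
X = -9 (X = 1 - 10 = -9)
L = -77/1395 (L = 1/(9*(-155/77)) = (⅑)*(-77/155) = -77/1395 ≈ -0.055197)
C(b, c) = (-9 + c)*(684 + b) (C(b, c) = (b + 684)*(c - 9) = (684 + b)*(-9 + c) = (-9 + c)*(684 + b))
391028 - C(L, 284) = 391028 - (-6156 - 9*(-77/1395) + 684*284 - 77/1395*284) = 391028 - (-6156 + 77/155 + 194256 - 21868/1395) = 391028 - 1*52475665/279 = 391028 - 52475665/279 = 56621147/279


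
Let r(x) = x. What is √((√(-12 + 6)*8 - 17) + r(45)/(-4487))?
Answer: 2*√(-85616447 + 40266338*I*√6)/4487 ≈ 2.1141 + 4.6346*I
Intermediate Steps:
√((√(-12 + 6)*8 - 17) + r(45)/(-4487)) = √((√(-12 + 6)*8 - 17) + 45/(-4487)) = √((√(-6)*8 - 17) + 45*(-1/4487)) = √(((I*√6)*8 - 17) - 45/4487) = √((8*I*√6 - 17) - 45/4487) = √((-17 + 8*I*√6) - 45/4487) = √(-76324/4487 + 8*I*√6)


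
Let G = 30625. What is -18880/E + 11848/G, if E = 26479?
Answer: -264476808/810919375 ≈ -0.32614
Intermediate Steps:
-18880/E + 11848/G = -18880/26479 + 11848/30625 = -264476808/810919375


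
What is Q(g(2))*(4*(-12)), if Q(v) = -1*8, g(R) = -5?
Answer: 384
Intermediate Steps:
Q(v) = -8
Q(g(2))*(4*(-12)) = -32*(-12) = -8*(-48) = 384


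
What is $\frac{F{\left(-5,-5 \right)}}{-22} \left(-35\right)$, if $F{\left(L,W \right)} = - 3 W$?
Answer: $\frac{525}{22} \approx 23.864$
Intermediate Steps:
$\frac{F{\left(-5,-5 \right)}}{-22} \left(-35\right) = \frac{\left(-3\right) \left(-5\right)}{-22} \left(-35\right) = 15 \left(- \frac{1}{22}\right) \left(-35\right) = \left(- \frac{15}{22}\right) \left(-35\right) = \frac{525}{22}$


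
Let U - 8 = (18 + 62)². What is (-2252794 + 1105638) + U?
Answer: -1140748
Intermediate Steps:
U = 6408 (U = 8 + (18 + 62)² = 8 + 80² = 8 + 6400 = 6408)
(-2252794 + 1105638) + U = (-2252794 + 1105638) + 6408 = -1147156 + 6408 = -1140748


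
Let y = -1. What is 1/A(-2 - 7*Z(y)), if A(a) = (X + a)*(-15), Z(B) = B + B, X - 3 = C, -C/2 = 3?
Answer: -1/135 ≈ -0.0074074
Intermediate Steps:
C = -6 (C = -2*3 = -6)
X = -3 (X = 3 - 6 = -3)
Z(B) = 2*B
A(a) = 45 - 15*a (A(a) = (-3 + a)*(-15) = 45 - 15*a)
1/A(-2 - 7*Z(y)) = 1/(45 - 15*(-2 - 14*(-1))) = 1/(45 - 15*(-2 - 7*(-2))) = 1/(45 - 15*(-2 + 14)) = 1/(45 - 15*12) = 1/(45 - 180) = 1/(-135) = -1/135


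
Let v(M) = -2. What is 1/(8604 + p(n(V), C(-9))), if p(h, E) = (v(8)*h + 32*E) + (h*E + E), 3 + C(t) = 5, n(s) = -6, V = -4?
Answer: 1/8670 ≈ 0.00011534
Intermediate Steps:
C(t) = 2 (C(t) = -3 + 5 = 2)
p(h, E) = -2*h + 33*E + E*h (p(h, E) = (-2*h + 32*E) + (h*E + E) = (-2*h + 32*E) + (E*h + E) = (-2*h + 32*E) + (E + E*h) = -2*h + 33*E + E*h)
1/(8604 + p(n(V), C(-9))) = 1/(8604 + (-2*(-6) + 33*2 + 2*(-6))) = 1/(8604 + (12 + 66 - 12)) = 1/(8604 + 66) = 1/8670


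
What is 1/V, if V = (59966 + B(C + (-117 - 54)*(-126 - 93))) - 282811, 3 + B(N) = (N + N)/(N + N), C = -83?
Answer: -1/222847 ≈ -4.4874e-6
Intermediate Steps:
B(N) = -2 (B(N) = -3 + (N + N)/(N + N) = -3 + (2*N)/((2*N)) = -3 + (2*N)*(1/(2*N)) = -3 + 1 = -2)
V = -222847 (V = (59966 - 2) - 282811 = 59964 - 282811 = -222847)
1/V = 1/(-222847) = -1/222847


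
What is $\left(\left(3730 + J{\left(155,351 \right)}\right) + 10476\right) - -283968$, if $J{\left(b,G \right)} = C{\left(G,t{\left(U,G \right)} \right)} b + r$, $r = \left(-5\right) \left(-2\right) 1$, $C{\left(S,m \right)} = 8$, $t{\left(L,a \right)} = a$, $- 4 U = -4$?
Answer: $299424$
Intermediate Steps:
$U = 1$ ($U = \left(- \frac{1}{4}\right) \left(-4\right) = 1$)
$r = 10$ ($r = 10 \cdot 1 = 10$)
$J{\left(b,G \right)} = 10 + 8 b$ ($J{\left(b,G \right)} = 8 b + 10 = 10 + 8 b$)
$\left(\left(3730 + J{\left(155,351 \right)}\right) + 10476\right) - -283968 = \left(\left(3730 + \left(10 + 8 \cdot 155\right)\right) + 10476\right) - -283968 = \left(\left(3730 + \left(10 + 1240\right)\right) + 10476\right) + 283968 = \left(\left(3730 + 1250\right) + 10476\right) + 283968 = \left(4980 + 10476\right) + 283968 = 15456 + 283968 = 299424$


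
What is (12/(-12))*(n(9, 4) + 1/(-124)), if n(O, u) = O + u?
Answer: -1611/124 ≈ -12.992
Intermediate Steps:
(12/(-12))*(n(9, 4) + 1/(-124)) = (12/(-12))*((9 + 4) + 1/(-124)) = (12*(-1/12))*(13 - 1/124) = -1*1611/124 = -1611/124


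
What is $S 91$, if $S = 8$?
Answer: $728$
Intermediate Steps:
$S 91 = 8 \cdot 91 = 728$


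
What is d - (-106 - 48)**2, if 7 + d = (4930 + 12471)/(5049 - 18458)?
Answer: -318119108/13409 ≈ -23724.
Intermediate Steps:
d = -111264/13409 (d = -7 + (4930 + 12471)/(5049 - 18458) = -7 + 17401/(-13409) = -7 + 17401*(-1/13409) = -7 - 17401/13409 = -111264/13409 ≈ -8.2977)
d - (-106 - 48)**2 = -111264/13409 - (-106 - 48)**2 = -111264/13409 - 1*(-154)**2 = -111264/13409 - 1*23716 = -111264/13409 - 23716 = -318119108/13409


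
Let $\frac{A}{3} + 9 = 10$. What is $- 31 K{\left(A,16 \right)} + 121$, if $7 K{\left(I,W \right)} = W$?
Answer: $\frac{351}{7} \approx 50.143$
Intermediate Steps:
$A = 3$ ($A = -27 + 3 \cdot 10 = -27 + 30 = 3$)
$K{\left(I,W \right)} = \frac{W}{7}$
$- 31 K{\left(A,16 \right)} + 121 = - 31 \cdot \frac{1}{7} \cdot 16 + 121 = \left(-31\right) \frac{16}{7} + 121 = - \frac{496}{7} + 121 = \frac{351}{7}$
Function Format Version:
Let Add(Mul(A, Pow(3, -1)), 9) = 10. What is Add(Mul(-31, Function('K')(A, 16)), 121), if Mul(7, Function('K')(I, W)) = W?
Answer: Rational(351, 7) ≈ 50.143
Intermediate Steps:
A = 3 (A = Add(-27, Mul(3, 10)) = Add(-27, 30) = 3)
Function('K')(I, W) = Mul(Rational(1, 7), W)
Add(Mul(-31, Function('K')(A, 16)), 121) = Add(Mul(-31, Mul(Rational(1, 7), 16)), 121) = Add(Mul(-31, Rational(16, 7)), 121) = Add(Rational(-496, 7), 121) = Rational(351, 7)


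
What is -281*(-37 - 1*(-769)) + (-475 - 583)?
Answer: -206750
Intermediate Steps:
-281*(-37 - 1*(-769)) + (-475 - 583) = -281*(-37 + 769) - 1058 = -281*732 - 1058 = -205692 - 1058 = -206750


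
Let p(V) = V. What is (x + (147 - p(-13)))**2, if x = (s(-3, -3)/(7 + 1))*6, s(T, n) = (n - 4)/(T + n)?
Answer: 1656369/64 ≈ 25881.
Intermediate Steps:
s(T, n) = (-4 + n)/(T + n)
x = 7/8 (x = (((-4 - 3)/(-3 - 3))/(7 + 1))*6 = ((-7/(-6))/8)*6 = ((-1/6*(-7))/8)*6 = ((1/8)*(7/6))*6 = (7/48)*6 = 7/8 ≈ 0.87500)
(x + (147 - p(-13)))**2 = (7/8 + (147 - 1*(-13)))**2 = (7/8 + (147 + 13))**2 = (7/8 + 160)**2 = (1287/8)**2 = 1656369/64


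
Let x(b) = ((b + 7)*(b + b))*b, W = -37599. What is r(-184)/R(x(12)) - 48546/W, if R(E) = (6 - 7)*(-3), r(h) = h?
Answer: -2257526/37599 ≈ -60.042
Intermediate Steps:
x(b) = 2*b²*(7 + b) (x(b) = ((7 + b)*(2*b))*b = (2*b*(7 + b))*b = 2*b²*(7 + b))
R(E) = 3 (R(E) = -1*(-3) = 3)
r(-184)/R(x(12)) - 48546/W = -184/3 - 48546/(-37599) = -184*⅓ - 48546*(-1/37599) = -184/3 + 16182/12533 = -2257526/37599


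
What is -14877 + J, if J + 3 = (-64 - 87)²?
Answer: 7921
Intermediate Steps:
J = 22798 (J = -3 + (-64 - 87)² = -3 + (-151)² = -3 + 22801 = 22798)
-14877 + J = -14877 + 22798 = 7921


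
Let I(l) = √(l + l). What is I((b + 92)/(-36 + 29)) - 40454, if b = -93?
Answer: -40454 + √14/7 ≈ -40453.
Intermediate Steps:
I(l) = √2*√l (I(l) = √(2*l) = √2*√l)
I((b + 92)/(-36 + 29)) - 40454 = √2*√((-93 + 92)/(-36 + 29)) - 40454 = √2*√(-1/(-7)) - 40454 = √2*√(-1*(-⅐)) - 40454 = √2*√(⅐) - 40454 = √2*(√7/7) - 40454 = √14/7 - 40454 = -40454 + √14/7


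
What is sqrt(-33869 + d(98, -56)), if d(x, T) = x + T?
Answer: I*sqrt(33827) ≈ 183.92*I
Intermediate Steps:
d(x, T) = T + x
sqrt(-33869 + d(98, -56)) = sqrt(-33869 + (-56 + 98)) = sqrt(-33869 + 42) = sqrt(-33827) = I*sqrt(33827)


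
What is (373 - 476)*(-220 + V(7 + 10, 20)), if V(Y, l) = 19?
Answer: 20703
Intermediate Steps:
(373 - 476)*(-220 + V(7 + 10, 20)) = (373 - 476)*(-220 + 19) = -103*(-201) = 20703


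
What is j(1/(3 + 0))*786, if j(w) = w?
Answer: 262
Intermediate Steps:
j(1/(3 + 0))*786 = 786/(3 + 0) = 786/3 = (⅓)*786 = 262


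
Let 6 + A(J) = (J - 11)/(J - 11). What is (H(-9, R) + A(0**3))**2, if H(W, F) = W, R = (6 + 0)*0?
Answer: 196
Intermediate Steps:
R = 0 (R = 6*0 = 0)
A(J) = -5 (A(J) = -6 + (J - 11)/(J - 11) = -6 + (-11 + J)/(-11 + J) = -6 + 1 = -5)
(H(-9, R) + A(0**3))**2 = (-9 - 5)**2 = (-14)**2 = 196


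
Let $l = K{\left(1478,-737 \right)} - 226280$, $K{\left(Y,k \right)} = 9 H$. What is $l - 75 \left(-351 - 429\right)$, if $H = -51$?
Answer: $-168239$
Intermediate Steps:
$K{\left(Y,k \right)} = -459$ ($K{\left(Y,k \right)} = 9 \left(-51\right) = -459$)
$l = -226739$ ($l = -459 - 226280 = -226739$)
$l - 75 \left(-351 - 429\right) = -226739 - 75 \left(-351 - 429\right) = -226739 - 75 \left(-780\right) = -226739 - -58500 = -226739 + 58500 = -168239$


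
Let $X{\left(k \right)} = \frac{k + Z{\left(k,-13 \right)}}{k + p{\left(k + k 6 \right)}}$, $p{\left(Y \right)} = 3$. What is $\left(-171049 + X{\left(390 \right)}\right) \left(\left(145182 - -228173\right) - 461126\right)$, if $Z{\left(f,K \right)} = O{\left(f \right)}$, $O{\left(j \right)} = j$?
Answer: $\frac{1966698752589}{131} \approx 1.5013 \cdot 10^{10}$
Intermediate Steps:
$Z{\left(f,K \right)} = f$
$X{\left(k \right)} = \frac{2 k}{3 + k}$ ($X{\left(k \right)} = \frac{k + k}{k + 3} = \frac{2 k}{3 + k}$)
$\left(-171049 + X{\left(390 \right)}\right) \left(\left(145182 - -228173\right) - 461126\right) = \left(-171049 + 2 \cdot 390 \frac{1}{3 + 390}\right) \left(\left(145182 - -228173\right) - 461126\right) = \left(-171049 + 2 \cdot 390 \cdot \frac{1}{393}\right) \left(\left(145182 + 228173\right) - 461126\right) = \left(-171049 + 2 \cdot 390 \cdot \frac{1}{393}\right) \left(373355 - 461126\right) = \left(-171049 + \frac{260}{131}\right) \left(-87771\right) = \left(- \frac{22407159}{131}\right) \left(-87771\right) = \frac{1966698752589}{131}$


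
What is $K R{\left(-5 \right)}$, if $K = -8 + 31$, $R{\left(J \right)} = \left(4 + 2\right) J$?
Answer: $-690$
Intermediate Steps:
$R{\left(J \right)} = 6 J$
$K = 23$
$K R{\left(-5 \right)} = 23 \cdot 6 \left(-5\right) = 23 \left(-30\right) = -690$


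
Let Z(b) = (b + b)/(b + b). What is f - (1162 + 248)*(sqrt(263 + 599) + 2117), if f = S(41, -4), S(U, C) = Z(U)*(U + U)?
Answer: -2984888 - 1410*sqrt(862) ≈ -3.0263e+6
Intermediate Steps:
Z(b) = 1 (Z(b) = (2*b)/((2*b)) = (2*b)*(1/(2*b)) = 1)
S(U, C) = 2*U (S(U, C) = 1*(U + U) = 1*(2*U) = 2*U)
f = 82 (f = 2*41 = 82)
f - (1162 + 248)*(sqrt(263 + 599) + 2117) = 82 - (1162 + 248)*(sqrt(263 + 599) + 2117) = 82 - 1410*(sqrt(862) + 2117) = 82 - 1410*(2117 + sqrt(862)) = 82 - (2984970 + 1410*sqrt(862)) = 82 + (-2984970 - 1410*sqrt(862)) = -2984888 - 1410*sqrt(862)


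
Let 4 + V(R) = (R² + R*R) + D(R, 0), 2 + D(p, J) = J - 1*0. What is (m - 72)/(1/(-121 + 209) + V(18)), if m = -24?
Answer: -8448/56497 ≈ -0.14953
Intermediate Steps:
D(p, J) = -2 + J (D(p, J) = -2 + (J - 1*0) = -2 + (J + 0) = -2 + J)
V(R) = -6 + 2*R² (V(R) = -4 + ((R² + R*R) + (-2 + 0)) = -4 + ((R² + R²) - 2) = -4 + (2*R² - 2) = -4 + (-2 + 2*R²) = -6 + 2*R²)
(m - 72)/(1/(-121 + 209) + V(18)) = (-24 - 72)/(1/(-121 + 209) + (-6 + 2*18²)) = -96/(1/88 + (-6 + 2*324)) = -96/(1/88 + (-6 + 648)) = -96/(1/88 + 642) = -96/56497/88 = -96*88/56497 = -8448/56497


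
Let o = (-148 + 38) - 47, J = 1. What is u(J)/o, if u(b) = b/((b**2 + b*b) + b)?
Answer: -1/471 ≈ -0.0021231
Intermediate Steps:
o = -157 (o = -110 - 47 = -157)
u(b) = b/(b + 2*b**2) (u(b) = b/((b**2 + b**2) + b) = b/(2*b**2 + b) = b/(b + 2*b**2))
u(J)/o = 1/((-157)*(1 + 2*1)) = -1/(157*(1 + 2)) = -1/157/3 = -1/157*1/3 = -1/471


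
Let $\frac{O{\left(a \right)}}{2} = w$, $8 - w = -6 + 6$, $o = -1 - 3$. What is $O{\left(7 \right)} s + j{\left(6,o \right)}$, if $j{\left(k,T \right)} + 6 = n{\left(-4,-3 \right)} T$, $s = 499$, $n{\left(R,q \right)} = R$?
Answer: $7994$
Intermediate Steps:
$o = -4$
$j{\left(k,T \right)} = -6 - 4 T$
$w = 8$ ($w = 8 - \left(-6 + 6\right) = 8 - 0 = 8 + 0 = 8$)
$O{\left(a \right)} = 16$ ($O{\left(a \right)} = 2 \cdot 8 = 16$)
$O{\left(7 \right)} s + j{\left(6,o \right)} = 16 \cdot 499 - -10 = 7984 + \left(-6 + 16\right) = 7984 + 10 = 7994$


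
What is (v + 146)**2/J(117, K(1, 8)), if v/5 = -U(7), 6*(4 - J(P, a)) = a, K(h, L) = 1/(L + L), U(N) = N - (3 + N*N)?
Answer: 13213536/383 ≈ 34500.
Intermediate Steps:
U(N) = -3 + N - N**2 (U(N) = N - (3 + N**2) = N + (-3 - N**2) = -3 + N - N**2)
K(h, L) = 1/(2*L)
J(P, a) = 4 - a/6
v = 225 (v = 5*(-(-3 + 7 - 1*7**2)) = 5*(-(-3 + 7 - 1*49)) = 5*(-(-3 + 7 - 49)) = 5*(-1*(-45)) = 5*45 = 225)
(v + 146)**2/J(117, K(1, 8)) = (225 + 146)**2/(4 - 1/(12*8)) = 371**2/(4 - 1/(12*8)) = 137641/(4 - 1/6*1/16) = 137641/(4 - 1/96) = 137641/(383/96) = 137641*(96/383) = 13213536/383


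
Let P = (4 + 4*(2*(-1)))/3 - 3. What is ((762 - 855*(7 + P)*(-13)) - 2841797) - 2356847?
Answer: -5168242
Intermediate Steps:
P = -13/3 (P = (4 + 4*(-2))/3 - 3 = (4 - 8)/3 - 3 = (⅓)*(-4) - 3 = -4/3 - 3 = -13/3 ≈ -4.3333)
((762 - 855*(7 + P)*(-13)) - 2841797) - 2356847 = ((762 - 855*(7 - 13/3)*(-13)) - 2841797) - 2356847 = ((762 - 2280*(-13)) - 2841797) - 2356847 = ((762 - 855*(-104/3)) - 2841797) - 2356847 = ((762 + 29640) - 2841797) - 2356847 = (30402 - 2841797) - 2356847 = -2811395 - 2356847 = -5168242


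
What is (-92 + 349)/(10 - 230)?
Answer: -257/220 ≈ -1.1682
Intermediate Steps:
(-92 + 349)/(10 - 230) = 257/(-220) = 257*(-1/220) = -257/220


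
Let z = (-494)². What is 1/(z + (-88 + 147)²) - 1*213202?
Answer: -52771119433/247517 ≈ -2.1320e+5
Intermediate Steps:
z = 244036
1/(z + (-88 + 147)²) - 1*213202 = 1/(244036 + (-88 + 147)²) - 1*213202 = 1/(244036 + 59²) - 213202 = 1/(244036 + 3481) - 213202 = 1/247517 - 213202 = -52771119433/247517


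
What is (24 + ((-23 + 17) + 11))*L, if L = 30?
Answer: 870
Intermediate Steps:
(24 + ((-23 + 17) + 11))*L = (24 + ((-23 + 17) + 11))*30 = (24 + (-6 + 11))*30 = (24 + 5)*30 = 29*30 = 870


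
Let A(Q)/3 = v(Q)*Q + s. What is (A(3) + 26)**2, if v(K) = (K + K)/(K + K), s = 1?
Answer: 1444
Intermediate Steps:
v(K) = 1 (v(K) = (2*K)/((2*K)) = (2*K)*(1/(2*K)) = 1)
A(Q) = 3 + 3*Q (A(Q) = 3*(1*Q + 1) = 3*(Q + 1) = 3*(1 + Q) = 3 + 3*Q)
(A(3) + 26)**2 = ((3 + 3*3) + 26)**2 = ((3 + 9) + 26)**2 = (12 + 26)**2 = 38**2 = 1444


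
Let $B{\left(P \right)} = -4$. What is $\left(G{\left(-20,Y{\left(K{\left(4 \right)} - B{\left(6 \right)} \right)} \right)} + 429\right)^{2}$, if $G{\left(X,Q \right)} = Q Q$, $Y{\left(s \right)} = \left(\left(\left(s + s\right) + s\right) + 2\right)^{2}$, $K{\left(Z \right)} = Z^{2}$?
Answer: $218352783865225$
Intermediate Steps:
$Y{\left(s \right)} = \left(2 + 3 s\right)^{2}$ ($Y{\left(s \right)} = \left(\left(2 s + s\right) + 2\right)^{2} = \left(3 s + 2\right)^{2} = \left(2 + 3 s\right)^{2}$)
$G{\left(X,Q \right)} = Q^{2}$
$\left(G{\left(-20,Y{\left(K{\left(4 \right)} - B{\left(6 \right)} \right)} \right)} + 429\right)^{2} = \left(\left(\left(2 + 3 \left(4^{2} - -4\right)\right)^{2}\right)^{2} + 429\right)^{2} = \left(\left(\left(2 + 3 \left(16 + 4\right)\right)^{2}\right)^{2} + 429\right)^{2} = \left(\left(\left(2 + 3 \cdot 20\right)^{2}\right)^{2} + 429\right)^{2} = \left(\left(\left(2 + 60\right)^{2}\right)^{2} + 429\right)^{2} = \left(\left(62^{2}\right)^{2} + 429\right)^{2} = \left(3844^{2} + 429\right)^{2} = \left(14776336 + 429\right)^{2} = 14776765^{2} = 218352783865225$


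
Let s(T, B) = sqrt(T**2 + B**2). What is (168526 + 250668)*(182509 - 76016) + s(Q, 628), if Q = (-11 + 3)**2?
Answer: 44641226642 + 4*sqrt(24905) ≈ 4.4641e+10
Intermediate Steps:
Q = 64 (Q = (-8)**2 = 64)
s(T, B) = sqrt(B**2 + T**2)
(168526 + 250668)*(182509 - 76016) + s(Q, 628) = (168526 + 250668)*(182509 - 76016) + sqrt(628**2 + 64**2) = 419194*106493 + sqrt(394384 + 4096) = 44641226642 + sqrt(398480) = 44641226642 + 4*sqrt(24905)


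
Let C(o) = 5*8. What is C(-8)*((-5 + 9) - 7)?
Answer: -120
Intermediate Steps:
C(o) = 40
C(-8)*((-5 + 9) - 7) = 40*((-5 + 9) - 7) = 40*(4 - 7) = 40*(-3) = -120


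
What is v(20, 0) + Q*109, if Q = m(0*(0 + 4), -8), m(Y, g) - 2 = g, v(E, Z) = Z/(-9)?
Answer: -654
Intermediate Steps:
v(E, Z) = -Z/9 (v(E, Z) = Z*(-⅑) = -Z/9)
m(Y, g) = 2 + g
Q = -6 (Q = 2 - 8 = -6)
v(20, 0) + Q*109 = -⅑*0 - 6*109 = 0 - 654 = -654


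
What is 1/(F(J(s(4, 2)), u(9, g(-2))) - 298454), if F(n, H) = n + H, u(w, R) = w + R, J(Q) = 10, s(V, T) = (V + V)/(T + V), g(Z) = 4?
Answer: -1/298431 ≈ -3.3509e-6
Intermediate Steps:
s(V, T) = 2*V/(T + V) (s(V, T) = (2*V)/(T + V) = 2*V/(T + V))
u(w, R) = R + w
F(n, H) = H + n
1/(F(J(s(4, 2)), u(9, g(-2))) - 298454) = 1/(((4 + 9) + 10) - 298454) = 1/((13 + 10) - 298454) = 1/(23 - 298454) = 1/(-298431) = -1/298431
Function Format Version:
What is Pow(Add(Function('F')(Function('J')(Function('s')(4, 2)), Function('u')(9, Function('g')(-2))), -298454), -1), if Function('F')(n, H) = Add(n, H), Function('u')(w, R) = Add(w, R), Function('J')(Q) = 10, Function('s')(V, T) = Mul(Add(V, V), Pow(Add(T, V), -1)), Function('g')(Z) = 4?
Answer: Rational(-1, 298431) ≈ -3.3509e-6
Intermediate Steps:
Function('s')(V, T) = Mul(2, V, Pow(Add(T, V), -1)) (Function('s')(V, T) = Mul(Mul(2, V), Pow(Add(T, V), -1)) = Mul(2, V, Pow(Add(T, V), -1)))
Function('u')(w, R) = Add(R, w)
Function('F')(n, H) = Add(H, n)
Pow(Add(Function('F')(Function('J')(Function('s')(4, 2)), Function('u')(9, Function('g')(-2))), -298454), -1) = Pow(Add(Add(Add(4, 9), 10), -298454), -1) = Pow(Add(Add(13, 10), -298454), -1) = Pow(Add(23, -298454), -1) = Pow(-298431, -1) = Rational(-1, 298431)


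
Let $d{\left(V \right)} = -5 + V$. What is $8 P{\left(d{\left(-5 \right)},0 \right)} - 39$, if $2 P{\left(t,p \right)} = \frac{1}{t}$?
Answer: $- \frac{197}{5} \approx -39.4$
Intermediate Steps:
$P{\left(t,p \right)} = \frac{1}{2 t}$
$8 P{\left(d{\left(-5 \right)},0 \right)} - 39 = 8 \frac{1}{2 \left(-5 - 5\right)} - 39 = 8 \frac{1}{2 \left(-10\right)} - 39 = 8 \cdot \frac{1}{2} \left(- \frac{1}{10}\right) - 39 = 8 \left(- \frac{1}{20}\right) - 39 = - \frac{2}{5} - 39 = - \frac{197}{5}$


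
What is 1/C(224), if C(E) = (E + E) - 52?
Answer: 1/396 ≈ 0.0025253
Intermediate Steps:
C(E) = -52 + 2*E (C(E) = 2*E - 52 = -52 + 2*E)
1/C(224) = 1/(-52 + 2*224) = 1/(-52 + 448) = 1/396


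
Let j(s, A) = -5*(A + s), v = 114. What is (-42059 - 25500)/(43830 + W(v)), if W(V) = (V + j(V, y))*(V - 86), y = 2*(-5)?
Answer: -67559/32462 ≈ -2.0812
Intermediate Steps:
y = -10
j(s, A) = -5*A - 5*s
W(V) = (-86 + V)*(50 - 4*V) (W(V) = (V + (-5*(-10) - 5*V))*(V - 86) = (V + (50 - 5*V))*(-86 + V) = (50 - 4*V)*(-86 + V) = (-86 + V)*(50 - 4*V))
(-42059 - 25500)/(43830 + W(v)) = (-42059 - 25500)/(43830 + (-4300 - 4*114² + 394*114)) = -67559/(43830 + (-4300 - 4*12996 + 44916)) = -67559/(43830 + (-4300 - 51984 + 44916)) = -67559/(43830 - 11368) = -67559/32462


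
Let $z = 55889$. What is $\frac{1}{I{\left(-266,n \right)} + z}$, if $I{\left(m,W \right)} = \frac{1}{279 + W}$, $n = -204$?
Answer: $\frac{75}{4191676} \approx 1.7893 \cdot 10^{-5}$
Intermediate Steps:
$\frac{1}{I{\left(-266,n \right)} + z} = \frac{1}{\frac{1}{279 - 204} + 55889} = \frac{1}{\frac{1}{75} + 55889} = \frac{1}{\frac{4191676}{75}} = \frac{75}{4191676}$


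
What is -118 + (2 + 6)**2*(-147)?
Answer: -9526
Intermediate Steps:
-118 + (2 + 6)**2*(-147) = -118 + 8**2*(-147) = -118 + 64*(-147) = -118 - 9408 = -9526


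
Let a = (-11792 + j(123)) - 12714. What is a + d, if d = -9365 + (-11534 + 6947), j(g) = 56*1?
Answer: -38402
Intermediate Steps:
j(g) = 56
d = -13952 (d = -9365 - 4587 = -13952)
a = -24450 (a = (-11792 + 56) - 12714 = -11736 - 12714 = -24450)
a + d = -24450 - 13952 = -38402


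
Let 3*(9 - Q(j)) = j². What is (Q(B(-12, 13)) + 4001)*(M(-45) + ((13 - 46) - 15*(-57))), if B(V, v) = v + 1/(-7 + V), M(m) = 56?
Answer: 1253290564/361 ≈ 3.4717e+6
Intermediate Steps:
Q(j) = 9 - j²/3
(Q(B(-12, 13)) + 4001)*(M(-45) + ((13 - 46) - 15*(-57))) = ((9 - (1 - 7*13 - 12*13)²/(-7 - 12)²/3) + 4001)*(56 + ((13 - 46) - 15*(-57))) = ((9 - (1 - 91 - 156)²/361/3) + 4001)*(56 + (-33 + 855)) = ((9 - (-1/19*(-246))²/3) + 4001)*(56 + 822) = ((9 - (246/19)²/3) + 4001)*878 = ((9 - ⅓*60516/361) + 4001)*878 = ((9 - 20172/361) + 4001)*878 = (-16923/361 + 4001)*878 = (1427438/361)*878 = 1253290564/361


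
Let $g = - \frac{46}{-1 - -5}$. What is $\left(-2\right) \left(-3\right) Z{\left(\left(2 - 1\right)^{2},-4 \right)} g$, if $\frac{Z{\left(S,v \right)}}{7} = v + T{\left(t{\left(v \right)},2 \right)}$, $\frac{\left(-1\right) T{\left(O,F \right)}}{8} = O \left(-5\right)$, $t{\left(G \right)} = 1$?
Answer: $-17388$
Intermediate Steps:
$T{\left(O,F \right)} = 40 O$ ($T{\left(O,F \right)} = - 8 O \left(-5\right) = - 8 \left(- 5 O\right) = 40 O$)
$Z{\left(S,v \right)} = 280 + 7 v$ ($Z{\left(S,v \right)} = 7 \left(v + 40 \cdot 1\right) = 7 \left(v + 40\right) = 7 \left(40 + v\right) = 280 + 7 v$)
$g = - \frac{23}{2}$ ($g = - \frac{46}{-1 + 5} = - \frac{46}{4} = \left(-46\right) \frac{1}{4} = - \frac{23}{2} \approx -11.5$)
$\left(-2\right) \left(-3\right) Z{\left(\left(2 - 1\right)^{2},-4 \right)} g = \left(-2\right) \left(-3\right) \left(280 + 7 \left(-4\right)\right) \left(- \frac{23}{2}\right) = 6 \left(280 - 28\right) \left(- \frac{23}{2}\right) = 6 \cdot 252 \left(- \frac{23}{2}\right) = 1512 \left(- \frac{23}{2}\right) = -17388$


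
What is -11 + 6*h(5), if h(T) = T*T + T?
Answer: 169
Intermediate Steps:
h(T) = T + T² (h(T) = T² + T = T + T²)
-11 + 6*h(5) = -11 + 6*(5*(1 + 5)) = -11 + 6*(5*6) = -11 + 6*30 = -11 + 180 = 169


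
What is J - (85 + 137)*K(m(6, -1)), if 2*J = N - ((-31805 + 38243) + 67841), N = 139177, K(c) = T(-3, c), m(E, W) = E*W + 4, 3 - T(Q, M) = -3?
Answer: 31117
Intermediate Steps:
T(Q, M) = 6 (T(Q, M) = 3 - 1*(-3) = 3 + 3 = 6)
m(E, W) = 4 + E*W
K(c) = 6
J = 32449 (J = (139177 - ((-31805 + 38243) + 67841))/2 = (139177 - (6438 + 67841))/2 = (139177 - 1*74279)/2 = (139177 - 74279)/2 = (½)*64898 = 32449)
J - (85 + 137)*K(m(6, -1)) = 32449 - (85 + 137)*6 = 32449 - 222*6 = 32449 - 1*1332 = 32449 - 1332 = 31117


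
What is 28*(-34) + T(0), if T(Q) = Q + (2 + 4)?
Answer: -946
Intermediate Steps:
T(Q) = 6 + Q (T(Q) = Q + 6 = 6 + Q)
28*(-34) + T(0) = 28*(-34) + (6 + 0) = -952 + 6 = -946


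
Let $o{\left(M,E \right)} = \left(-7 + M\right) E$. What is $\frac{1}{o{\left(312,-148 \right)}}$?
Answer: $- \frac{1}{45140} \approx -2.2153 \cdot 10^{-5}$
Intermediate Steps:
$o{\left(M,E \right)} = E \left(-7 + M\right)$
$\frac{1}{o{\left(312,-148 \right)}} = \frac{1}{\left(-148\right) \left(-7 + 312\right)} = \frac{1}{\left(-148\right) 305} = \frac{1}{-45140} = - \frac{1}{45140}$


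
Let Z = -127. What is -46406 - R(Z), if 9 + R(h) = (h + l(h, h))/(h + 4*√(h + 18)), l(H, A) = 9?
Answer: -829268567/17873 - 472*I*√109/17873 ≈ -46398.0 - 0.27571*I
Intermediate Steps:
R(h) = -9 + (9 + h)/(h + 4*√(18 + h)) (R(h) = -9 + (h + 9)/(h + 4*√(h + 18)) = -9 + (9 + h)/(h + 4*√(18 + h)))
-46406 - R(Z) = -46406 - (9 - 36*√(18 - 127) - 8*(-127))/(-127 + 4*√(18 - 127)) = -46406 - (9 - 36*I*√109 + 1016)/(-127 + 4*√(-109)) = -46406 - (9 - 36*I*√109 + 1016)/(-127 + 4*(I*√109)) = -46406 - (9 - 36*I*√109 + 1016)/(-127 + 4*I*√109) = -46406 - (1025 - 36*I*√109)/(-127 + 4*I*√109)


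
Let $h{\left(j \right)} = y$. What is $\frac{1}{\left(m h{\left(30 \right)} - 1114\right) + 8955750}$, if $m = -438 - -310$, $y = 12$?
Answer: $\frac{1}{8953100} \approx 1.1169 \cdot 10^{-7}$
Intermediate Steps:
$h{\left(j \right)} = 12$
$m = -128$ ($m = -438 + 310 = -128$)
$\frac{1}{\left(m h{\left(30 \right)} - 1114\right) + 8955750} = \frac{1}{\left(\left(-128\right) 12 - 1114\right) + 8955750} = \frac{1}{\left(-1536 - 1114\right) + 8955750} = \frac{1}{-2650 + 8955750} = \frac{1}{8953100}$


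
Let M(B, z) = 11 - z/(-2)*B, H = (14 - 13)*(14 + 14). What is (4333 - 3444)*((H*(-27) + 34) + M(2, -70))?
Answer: -694309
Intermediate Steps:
H = 28 (H = 1*28 = 28)
M(B, z) = 11 + B*z/2 (M(B, z) = 11 - z*(-1/2)*B = 11 - (-z/2)*B = 11 - (-1)*B*z/2 = 11 + B*z/2)
(4333 - 3444)*((H*(-27) + 34) + M(2, -70)) = (4333 - 3444)*((28*(-27) + 34) + (11 + (1/2)*2*(-70))) = 889*((-756 + 34) + (11 - 70)) = 889*(-722 - 59) = 889*(-781) = -694309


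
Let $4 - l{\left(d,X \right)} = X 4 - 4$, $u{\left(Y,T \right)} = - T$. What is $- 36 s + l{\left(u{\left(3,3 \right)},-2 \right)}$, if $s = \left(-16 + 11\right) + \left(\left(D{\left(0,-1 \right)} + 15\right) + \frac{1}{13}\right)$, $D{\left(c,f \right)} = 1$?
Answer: $- \frac{4976}{13} \approx -382.77$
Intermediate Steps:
$l{\left(d,X \right)} = 8 - 4 X$ ($l{\left(d,X \right)} = 4 - \left(X 4 - 4\right) = 4 - \left(4 X - 4\right) = 4 - \left(-4 + 4 X\right) = 8 - 4 X$)
$s = \frac{144}{13}$ ($s = \left(-16 + 11\right) + \left(\left(1 + 15\right) + \frac{1}{13}\right) = -5 + \left(16 + \frac{1}{13}\right) = -5 + \frac{209}{13} = \frac{144}{13} \approx 11.077$)
$- 36 s + l{\left(u{\left(3,3 \right)},-2 \right)} = \left(-36\right) \frac{144}{13} + \left(8 - -8\right) = - \frac{5184}{13} + \left(8 + 8\right) = - \frac{5184}{13} + 16 = - \frac{4976}{13}$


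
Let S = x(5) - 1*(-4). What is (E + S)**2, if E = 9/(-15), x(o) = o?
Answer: 1764/25 ≈ 70.560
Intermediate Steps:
E = -3/5 (E = 9*(-1/15) = -3/5 ≈ -0.60000)
S = 9 (S = 5 - 1*(-4) = 5 + 4 = 9)
(E + S)**2 = (-3/5 + 9)**2 = (42/5)**2 = 1764/25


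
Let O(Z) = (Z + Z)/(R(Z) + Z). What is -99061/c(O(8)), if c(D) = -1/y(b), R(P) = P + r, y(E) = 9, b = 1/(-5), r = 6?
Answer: 891549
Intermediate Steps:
b = -⅕ ≈ -0.20000
R(P) = 6 + P (R(P) = P + 6 = 6 + P)
O(Z) = 2*Z/(6 + 2*Z) (O(Z) = (Z + Z)/((6 + Z) + Z) = (2*Z)/(6 + 2*Z) = 2*Z/(6 + 2*Z))
c(D) = -⅑ (c(D) = -1/9 = -1*⅑ = -⅑)
-99061/c(O(8)) = -99061/(-⅑) = -99061*(-9) = 891549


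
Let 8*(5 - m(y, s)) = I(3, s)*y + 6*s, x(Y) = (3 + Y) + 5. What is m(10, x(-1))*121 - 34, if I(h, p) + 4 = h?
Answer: 87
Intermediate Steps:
x(Y) = 8 + Y
I(h, p) = -4 + h
m(y, s) = 5 - 3*s/4 + y/8 (m(y, s) = 5 - ((-4 + 3)*y + 6*s)/8 = 5 - (-y + 6*s)/8 = 5 + (-3*s/4 + y/8) = 5 - 3*s/4 + y/8)
m(10, x(-1))*121 - 34 = (5 - 3*(8 - 1)/4 + (⅛)*10)*121 - 34 = (5 - ¾*7 + 5/4)*121 - 34 = (5 - 21/4 + 5/4)*121 - 34 = 1*121 - 34 = 121 - 34 = 87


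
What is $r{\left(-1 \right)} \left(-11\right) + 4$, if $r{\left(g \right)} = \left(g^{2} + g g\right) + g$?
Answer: $-7$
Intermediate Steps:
$r{\left(g \right)} = g + 2 g^{2}$ ($r{\left(g \right)} = \left(g^{2} + g^{2}\right) + g = 2 g^{2} + g = g + 2 g^{2}$)
$r{\left(-1 \right)} \left(-11\right) + 4 = - (1 + 2 \left(-1\right)) \left(-11\right) + 4 = - (1 - 2) \left(-11\right) + 4 = \left(-1\right) \left(-1\right) \left(-11\right) + 4 = 1 \left(-11\right) + 4 = -11 + 4 = -7$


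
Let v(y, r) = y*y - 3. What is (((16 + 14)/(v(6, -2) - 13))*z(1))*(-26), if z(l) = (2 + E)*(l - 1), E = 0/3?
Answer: 0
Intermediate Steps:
v(y, r) = -3 + y² (v(y, r) = y² - 3 = -3 + y²)
E = 0 (E = 0*(⅓) = 0)
z(l) = -2 + 2*l (z(l) = (2 + 0)*(l - 1) = 2*(-1 + l) = -2 + 2*l)
(((16 + 14)/(v(6, -2) - 13))*z(1))*(-26) = (((16 + 14)/((-3 + 6²) - 13))*(-2 + 2*1))*(-26) = ((30/((-3 + 36) - 13))*(-2 + 2))*(-26) = ((30/(33 - 13))*0)*(-26) = ((30/20)*0)*(-26) = ((30*(1/20))*0)*(-26) = ((3/2)*0)*(-26) = 0*(-26) = 0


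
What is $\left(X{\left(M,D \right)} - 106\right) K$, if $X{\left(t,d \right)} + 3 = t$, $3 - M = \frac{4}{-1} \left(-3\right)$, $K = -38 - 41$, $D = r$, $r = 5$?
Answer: $9322$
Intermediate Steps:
$D = 5$
$K = -79$ ($K = -38 - 41 = -79$)
$M = -9$ ($M = 3 - \frac{4}{-1} \left(-3\right) = 3 - 4 \left(-1\right) \left(-3\right) = 3 - \left(-4\right) \left(-3\right) = 3 - 12 = -9$)
$X{\left(t,d \right)} = -3 + t$
$\left(X{\left(M,D \right)} - 106\right) K = \left(\left(-3 - 9\right) - 106\right) \left(-79\right) = \left(-12 - 106\right) \left(-79\right) = \left(-118\right) \left(-79\right) = 9322$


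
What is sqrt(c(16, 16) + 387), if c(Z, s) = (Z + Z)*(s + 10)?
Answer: sqrt(1219) ≈ 34.914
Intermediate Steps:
c(Z, s) = 2*Z*(10 + s) (c(Z, s) = (2*Z)*(10 + s) = 2*Z*(10 + s))
sqrt(c(16, 16) + 387) = sqrt(2*16*(10 + 16) + 387) = sqrt(2*16*26 + 387) = sqrt(832 + 387) = sqrt(1219)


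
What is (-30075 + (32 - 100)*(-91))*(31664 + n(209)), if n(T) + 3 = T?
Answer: -761278690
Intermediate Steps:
n(T) = -3 + T
(-30075 + (32 - 100)*(-91))*(31664 + n(209)) = (-30075 + (32 - 100)*(-91))*(31664 + (-3 + 209)) = (-30075 - 68*(-91))*(31664 + 206) = (-30075 + 6188)*31870 = -23887*31870 = -761278690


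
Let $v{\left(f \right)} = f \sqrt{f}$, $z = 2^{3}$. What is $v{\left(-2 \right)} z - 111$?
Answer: $-111 - 16 i \sqrt{2} \approx -111.0 - 22.627 i$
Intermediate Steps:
$z = 8$
$v{\left(f \right)} = f^{\frac{3}{2}}$
$v{\left(-2 \right)} z - 111 = \left(-2\right)^{\frac{3}{2}} \cdot 8 - 111 = - 2 i \sqrt{2} \cdot 8 - 111 = - 16 i \sqrt{2} - 111 = -111 - 16 i \sqrt{2}$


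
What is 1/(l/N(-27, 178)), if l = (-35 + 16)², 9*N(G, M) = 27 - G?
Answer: 6/361 ≈ 0.016620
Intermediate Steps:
N(G, M) = 3 - G/9 (N(G, M) = (27 - G)/9 = 3 - G/9)
l = 361 (l = (-19)² = 361)
1/(l/N(-27, 178)) = 1/(361/(3 - ⅑*(-27))) = 1/(361/(3 + 3)) = 1/(361/6) = 6/361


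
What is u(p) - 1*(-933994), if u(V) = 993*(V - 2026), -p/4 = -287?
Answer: 62140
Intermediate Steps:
p = 1148 (p = -4*(-287) = 1148)
u(V) = -2011818 + 993*V (u(V) = 993*(-2026 + V) = -2011818 + 993*V)
u(p) - 1*(-933994) = (-2011818 + 993*1148) - 1*(-933994) = (-2011818 + 1139964) + 933994 = -871854 + 933994 = 62140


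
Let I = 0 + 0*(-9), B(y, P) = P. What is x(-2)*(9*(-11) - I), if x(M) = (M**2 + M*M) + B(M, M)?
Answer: -594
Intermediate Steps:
I = 0 (I = 0 + 0 = 0)
x(M) = M + 2*M**2 (x(M) = (M**2 + M*M) + M = (M**2 + M**2) + M = 2*M**2 + M = M + 2*M**2)
x(-2)*(9*(-11) - I) = (-2*(1 + 2*(-2)))*(9*(-11) - 1*0) = (-2*(1 - 4))*(-99 + 0) = -2*(-3)*(-99) = 6*(-99) = -594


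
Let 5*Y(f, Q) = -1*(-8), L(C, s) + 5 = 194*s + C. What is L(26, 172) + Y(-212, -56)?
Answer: 166953/5 ≈ 33391.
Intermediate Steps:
L(C, s) = -5 + C + 194*s (L(C, s) = -5 + (194*s + C) = -5 + (C + 194*s) = -5 + C + 194*s)
Y(f, Q) = 8/5 (Y(f, Q) = (-1*(-8))/5 = (⅕)*8 = 8/5)
L(26, 172) + Y(-212, -56) = (-5 + 26 + 194*172) + 8/5 = (-5 + 26 + 33368) + 8/5 = 33389 + 8/5 = 166953/5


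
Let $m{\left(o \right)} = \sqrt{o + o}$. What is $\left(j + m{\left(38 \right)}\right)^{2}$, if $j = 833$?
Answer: $693965 + 3332 \sqrt{19} \approx 7.0849 \cdot 10^{5}$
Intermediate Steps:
$m{\left(o \right)} = \sqrt{2} \sqrt{o}$ ($m{\left(o \right)} = \sqrt{2 o} = \sqrt{2} \sqrt{o}$)
$\left(j + m{\left(38 \right)}\right)^{2} = \left(833 + \sqrt{2} \sqrt{38}\right)^{2} = \left(833 + 2 \sqrt{19}\right)^{2}$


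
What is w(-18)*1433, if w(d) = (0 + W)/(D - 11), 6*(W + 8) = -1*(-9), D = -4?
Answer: 18629/30 ≈ 620.97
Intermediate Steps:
W = -13/2 (W = -8 + (-1*(-9))/6 = -8 + (⅙)*9 = -8 + 3/2 = -13/2 ≈ -6.5000)
w(d) = 13/30 (w(d) = (0 - 13/2)/(-4 - 11) = -13/2/(-15) = -13/2*(-1/15) = 13/30)
w(-18)*1433 = (13/30)*1433 = 18629/30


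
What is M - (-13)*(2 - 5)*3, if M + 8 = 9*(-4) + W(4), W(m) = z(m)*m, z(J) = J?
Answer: -145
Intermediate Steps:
W(m) = m² (W(m) = m*m = m²)
M = -28 (M = -8 + (9*(-4) + 4²) = -8 + (-36 + 16) = -8 - 20 = -28)
M - (-13)*(2 - 5)*3 = -28 - (-13)*(2 - 5)*3 = -28 - (-13)*(-3*3) = -28 - (-13)*(-9) = -28 - 1*117 = -28 - 117 = -145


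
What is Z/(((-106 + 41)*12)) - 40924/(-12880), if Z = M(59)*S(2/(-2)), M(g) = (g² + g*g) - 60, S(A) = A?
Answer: 1510231/125580 ≈ 12.026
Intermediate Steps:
M(g) = -60 + 2*g² (M(g) = (g² + g²) - 60 = 2*g² - 60 = -60 + 2*g²)
Z = -6902 (Z = (-60 + 2*59²)*(2/(-2)) = (-60 + 2*3481)*(2*(-½)) = (-60 + 6962)*(-1) = 6902*(-1) = -6902)
Z/(((-106 + 41)*12)) - 40924/(-12880) = -6902*1/(12*(-106 + 41)) - 40924/(-12880) = -6902/((-65*12)) - 40924*(-1/12880) = -6902/(-780) + 10231/3220 = -6902*(-1/780) + 10231/3220 = 3451/390 + 10231/3220 = 1510231/125580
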